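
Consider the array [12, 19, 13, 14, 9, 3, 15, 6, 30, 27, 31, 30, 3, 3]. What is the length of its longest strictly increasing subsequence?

Scanning left to right, the best length ending at each element is: 12→1, 19→2, 13→2, 14→3, 9→1, 3→1, 15→4, 6→2, 30→5, 27→5, 31→6, 30→6, 3→1, 3→1.
So the longest increasing subsequence has length 6, e.g. 12, 13, 14, 15, 30, 31.

6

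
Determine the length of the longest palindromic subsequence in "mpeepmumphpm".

9

Using dp[i][j] = 2 + dp[i+1][j−1] if the ends match, else max(dp[i+1][j], dp[i][j−1]):
dp[1][12] = 9. A witness is mppmumppm at positions 1,2,5,6,7,8,9,11,12.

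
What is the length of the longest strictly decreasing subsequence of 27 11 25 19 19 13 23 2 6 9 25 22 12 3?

One longest decreasing subsequence is 27, 25, 19, 13, 6, 3 (positions 1,3,4,6,9,14), of length 6; no longer one exists.

6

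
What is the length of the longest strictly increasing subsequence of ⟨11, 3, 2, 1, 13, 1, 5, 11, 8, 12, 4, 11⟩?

One longest increasing subsequence is 3, 5, 11, 12 (positions 2,7,8,10), of length 4; no longer one exists.

4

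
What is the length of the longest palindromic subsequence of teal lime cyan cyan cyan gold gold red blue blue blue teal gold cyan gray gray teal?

9

One longest palindromic subsequence is teal cyan gold blue blue blue gold cyan teal (positions 1,5,6,9,10,11,13,14,17); it reads the same forward and backward, and the interval DP gives dp[1][17] = 9.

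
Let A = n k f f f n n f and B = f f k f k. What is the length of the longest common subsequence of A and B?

Backtracking the LCS table gives one alignment: f (A3,B1) → f (A4,B2) → f (A5,B4).
So the longest common subsequence has length 3.

3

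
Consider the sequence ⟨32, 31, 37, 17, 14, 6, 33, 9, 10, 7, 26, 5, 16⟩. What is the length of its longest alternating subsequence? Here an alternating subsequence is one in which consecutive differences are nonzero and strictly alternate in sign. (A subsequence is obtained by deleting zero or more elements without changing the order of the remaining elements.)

11

Track the best alternating length ending on an up-step vs a down-step at each position: up/down = 1/1, 1/2, 3/1, 1/4, 1/4, 1/4, 5/4, 5/6, 7/6, 5/8, 9/6, 1/10, 11/10.
The maximum over both is 11; one such subsequence is 32, 31, 37, 17, 33, 9, 10, 7, 26, 5, 16.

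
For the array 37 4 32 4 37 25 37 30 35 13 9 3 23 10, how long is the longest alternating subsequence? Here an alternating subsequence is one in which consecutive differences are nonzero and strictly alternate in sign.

12

A longest alternating subsequence is 37, 4, 32, 4, 37, 25, 37, 30, 35, 13, 23, 10 (positions 1,2,3,4,5,6,7,8,9,10,13,14); its 11 consecutive differences strictly alternate in sign, and length 12 is optimal.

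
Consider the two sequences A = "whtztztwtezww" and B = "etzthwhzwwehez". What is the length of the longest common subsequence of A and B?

7

Backtracking the LCS table gives one alignment: t (A3,B2) → z (A4,B3) → t (A5,B4) → z (A6,B8) → w (A8,B10) → e (A10,B13) → z (A11,B14).
So the longest common subsequence has length 7.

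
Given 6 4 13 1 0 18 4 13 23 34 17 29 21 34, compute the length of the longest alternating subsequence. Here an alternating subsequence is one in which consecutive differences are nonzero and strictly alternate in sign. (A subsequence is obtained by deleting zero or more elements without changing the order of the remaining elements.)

11

Track the best alternating length ending on an up-step vs a down-step at each position: up/down = 1/1, 1/2, 3/1, 1/4, 1/4, 5/1, 5/6, 7/6, 7/1, 7/1, 7/8, 9/8, 9/10, 11/1.
The maximum over both is 11; one such subsequence is 6, 4, 13, 1, 18, 4, 23, 17, 29, 21, 34.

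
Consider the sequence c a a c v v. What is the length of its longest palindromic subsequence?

Using dp[i][j] = 2 + dp[i+1][j−1] if the ends match, else max(dp[i+1][j], dp[i][j−1]):
dp[1][6] = 4. A witness is caac at positions 1,2,3,4.

4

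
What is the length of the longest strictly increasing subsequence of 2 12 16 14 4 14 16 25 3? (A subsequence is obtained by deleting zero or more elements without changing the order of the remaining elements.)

Let dp[i] be the longest increasing subsequence ending at position i. Then dp = [1, 2, 3, 3, 2, 3, 4, 5, 2].
The maximum is 5; one witness is 2, 12, 14, 16, 25 at positions 1,2,4,7,8.

5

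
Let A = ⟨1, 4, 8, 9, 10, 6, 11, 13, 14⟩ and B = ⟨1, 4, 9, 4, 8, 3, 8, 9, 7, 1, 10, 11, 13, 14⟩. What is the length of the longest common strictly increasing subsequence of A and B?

A longest common strictly increasing subsequence is 1, 4, 8, 9, 10, 11, 13, 14 (length 8); it appears in order in both A and B, and no longer such subsequence exists.

8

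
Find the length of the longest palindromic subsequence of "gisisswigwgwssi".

One longest palindromic subsequence is isswgwgwssi (positions 2,3,5,7,9,10,11,12,13,14,15); it reads the same forward and backward, and the interval DP gives dp[1][15] = 11.

11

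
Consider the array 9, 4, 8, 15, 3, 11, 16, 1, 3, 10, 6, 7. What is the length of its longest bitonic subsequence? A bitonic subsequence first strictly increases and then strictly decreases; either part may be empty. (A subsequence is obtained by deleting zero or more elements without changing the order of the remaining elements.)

Let inc[i] be the LIS ending at i and dec[i] the longest strictly decreasing subsequence starting at i. inc = [1, 1, 2, 3, 1, 3, 4, 1, 2, 3, 3, 4], dec = [4, 3, 3, 4, 2, 3, 3, 1, 1, 2, 1, 1].
max_i inc[i]+dec[i]−1 = 6, with one witness 4, 8, 15, 11, 10, 7.

6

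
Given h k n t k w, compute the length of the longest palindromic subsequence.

3

Using dp[i][j] = 2 + dp[i+1][j−1] if the ends match, else max(dp[i+1][j], dp[i][j−1]):
dp[1][6] = 3. A witness is ktk at positions 2,4,5.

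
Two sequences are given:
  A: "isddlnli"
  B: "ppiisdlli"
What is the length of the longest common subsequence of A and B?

A longest common subsequence is isdlli (length 6); the LCS DP confirms no longer common subsequence exists.

6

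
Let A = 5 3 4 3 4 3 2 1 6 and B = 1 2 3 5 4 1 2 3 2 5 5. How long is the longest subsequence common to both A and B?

4

A longest common subsequence is 5, 4, 3, 2 (length 4); the LCS DP confirms no longer common subsequence exists.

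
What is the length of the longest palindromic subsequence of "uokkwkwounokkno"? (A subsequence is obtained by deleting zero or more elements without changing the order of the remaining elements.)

9

Using dp[i][j] = 2 + dp[i+1][j−1] if the ends match, else max(dp[i+1][j], dp[i][j−1]):
dp[1][15] = 9. A witness is okkonokko at positions 2,4,6,8,10,11,12,13,15.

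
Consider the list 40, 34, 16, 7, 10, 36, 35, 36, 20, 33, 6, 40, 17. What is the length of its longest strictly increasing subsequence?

Let dp[i] be the longest increasing subsequence ending at position i. Then dp = [1, 1, 1, 1, 2, 3, 3, 4, 3, 4, 1, 5, 3].
The maximum is 5; one witness is 7, 10, 35, 36, 40 at positions 4,5,7,8,12.

5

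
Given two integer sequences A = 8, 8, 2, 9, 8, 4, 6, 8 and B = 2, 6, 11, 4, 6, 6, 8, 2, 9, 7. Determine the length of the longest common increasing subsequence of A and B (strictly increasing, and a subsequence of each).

For each value that appears in both, track the longest common increasing run ending there.
The best achievable length is 4; one witness is 2, 4, 6, 8 (A-positions 3,6,7,8, B-positions 1,4,5,7).

4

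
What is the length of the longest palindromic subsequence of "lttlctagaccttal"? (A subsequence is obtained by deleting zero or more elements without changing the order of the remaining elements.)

One longest palindromic subsequence is lttcagacttl (positions 1,2,3,5,7,8,9,11,12,13,15); it reads the same forward and backward, and the interval DP gives dp[1][15] = 11.

11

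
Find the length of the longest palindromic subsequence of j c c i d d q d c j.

One longest palindromic subsequence is jcdqdcj (positions 1,2,5,7,8,9,10); it reads the same forward and backward, and the interval DP gives dp[1][10] = 7.

7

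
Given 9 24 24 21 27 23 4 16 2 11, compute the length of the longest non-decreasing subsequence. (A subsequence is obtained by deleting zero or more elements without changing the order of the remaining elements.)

4

Let dp[i] be the longest non-decreasing subsequence ending at position i. Then dp = [1, 2, 3, 2, 4, 3, 1, 2, 1, 2].
The maximum is 4; one witness is 9, 24, 24, 27 at positions 1,2,3,5.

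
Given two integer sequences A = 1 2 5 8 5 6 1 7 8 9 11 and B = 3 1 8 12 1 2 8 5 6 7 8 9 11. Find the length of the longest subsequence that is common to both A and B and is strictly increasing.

8

A longest common strictly increasing subsequence is 1, 2, 5, 6, 7, 8, 9, 11 (length 8); it appears in order in both A and B, and no longer such subsequence exists.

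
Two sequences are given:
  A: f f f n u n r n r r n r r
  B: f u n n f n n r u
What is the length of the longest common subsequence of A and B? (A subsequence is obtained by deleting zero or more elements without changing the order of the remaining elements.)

Backtracking the LCS table gives one alignment: f (A1,B1) → n (A4,B3) → n (A6,B4) → n (A8,B6) → n (A11,B7) → r (A12,B8).
So the longest common subsequence has length 6.

6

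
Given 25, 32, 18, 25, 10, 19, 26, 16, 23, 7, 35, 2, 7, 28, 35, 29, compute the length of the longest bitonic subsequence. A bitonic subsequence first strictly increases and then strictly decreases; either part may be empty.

7

One longest bitonic subsequence is 25, 32, 25, 19, 16, 7, 2 (positions 1,2,4,6,8,10,12): it rises to 32 then falls. Length 7 is optimal.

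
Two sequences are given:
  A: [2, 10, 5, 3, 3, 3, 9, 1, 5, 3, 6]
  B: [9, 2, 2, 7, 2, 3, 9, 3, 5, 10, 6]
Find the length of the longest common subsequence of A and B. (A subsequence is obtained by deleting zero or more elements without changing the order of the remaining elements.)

5

Backtracking the LCS table gives one alignment: 2 (A1,B5) → 3 (A4,B6) → 3 (A6,B8) → 5 (A9,B9) → 6 (A11,B11).
So the longest common subsequence has length 5.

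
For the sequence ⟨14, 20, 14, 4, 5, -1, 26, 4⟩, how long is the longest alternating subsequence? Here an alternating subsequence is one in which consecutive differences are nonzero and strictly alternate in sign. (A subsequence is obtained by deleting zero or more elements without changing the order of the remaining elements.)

Track the best alternating length ending on an up-step vs a down-step at each position: up/down = 1/1, 2/1, 1/3, 1/3, 4/3, 1/5, 6/1, 6/7.
The maximum over both is 7; one such subsequence is 14, 20, 4, 5, -1, 26, 4.

7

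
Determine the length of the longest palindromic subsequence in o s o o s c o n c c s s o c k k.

One longest palindromic subsequence is osscccsso (positions 1,2,5,6,9,10,11,12,13); it reads the same forward and backward, and the interval DP gives dp[1][16] = 9.

9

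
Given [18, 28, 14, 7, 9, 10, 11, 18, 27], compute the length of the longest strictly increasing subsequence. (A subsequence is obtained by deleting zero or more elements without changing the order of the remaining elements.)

Let dp[i] be the longest increasing subsequence ending at position i. Then dp = [1, 2, 1, 1, 2, 3, 4, 5, 6].
The maximum is 6; one witness is 7, 9, 10, 11, 18, 27 at positions 4,5,6,7,8,9.

6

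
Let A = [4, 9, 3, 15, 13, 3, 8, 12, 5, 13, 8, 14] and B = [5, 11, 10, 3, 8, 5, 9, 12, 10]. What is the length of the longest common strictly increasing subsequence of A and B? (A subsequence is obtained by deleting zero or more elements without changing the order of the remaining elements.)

3

A longest common strictly increasing subsequence is 3, 8, 12 (length 3); it appears in order in both A and B, and no longer such subsequence exists.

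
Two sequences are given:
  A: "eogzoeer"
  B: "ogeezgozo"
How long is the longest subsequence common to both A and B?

Backtracking the LCS table gives one alignment: e (A1,B4) → o (A2,B7) → z (A4,B8) → o (A5,B9).
So the longest common subsequence has length 4.

4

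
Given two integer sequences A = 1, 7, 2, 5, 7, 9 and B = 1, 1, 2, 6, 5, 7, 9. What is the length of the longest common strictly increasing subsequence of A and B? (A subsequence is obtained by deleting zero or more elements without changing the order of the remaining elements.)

A longest common strictly increasing subsequence is 1, 2, 5, 7, 9 (length 5); it appears in order in both A and B, and no longer such subsequence exists.

5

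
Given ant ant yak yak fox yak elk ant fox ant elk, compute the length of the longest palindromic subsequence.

7

One longest palindromic subsequence is ant ant yak fox yak ant ant (positions 1,2,4,5,6,8,10); it reads the same forward and backward, and the interval DP gives dp[1][11] = 7.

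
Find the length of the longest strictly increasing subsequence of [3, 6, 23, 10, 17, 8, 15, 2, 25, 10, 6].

5

Scanning left to right, the best length ending at each element is: 3→1, 6→2, 23→3, 10→3, 17→4, 8→3, 15→4, 2→1, 25→5, 10→4, 6→2.
So the longest increasing subsequence has length 5, e.g. 3, 6, 10, 17, 25.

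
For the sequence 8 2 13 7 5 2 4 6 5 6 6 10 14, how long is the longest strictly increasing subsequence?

6

One longest increasing subsequence is 2, 4, 5, 6, 10, 14 (positions 2,7,9,10,12,13), of length 6; no longer one exists.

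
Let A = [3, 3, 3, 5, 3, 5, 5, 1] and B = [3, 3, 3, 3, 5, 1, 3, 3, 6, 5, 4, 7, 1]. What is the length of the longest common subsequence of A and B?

A longest common subsequence is 3, 3, 3, 5, 3, 5, 1 (length 7); the LCS DP confirms no longer common subsequence exists.

7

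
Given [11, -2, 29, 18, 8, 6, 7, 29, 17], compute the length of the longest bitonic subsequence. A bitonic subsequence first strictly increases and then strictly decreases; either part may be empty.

5

One longest bitonic subsequence is 11, 29, 18, 8, 7 (positions 1,3,4,5,7): it rises to 29 then falls. Length 5 is optimal.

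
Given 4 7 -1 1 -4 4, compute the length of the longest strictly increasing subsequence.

3

Scanning left to right, the best length ending at each element is: 4→1, 7→2, -1→1, 1→2, -4→1, 4→3.
So the longest increasing subsequence has length 3, e.g. -1, 1, 4.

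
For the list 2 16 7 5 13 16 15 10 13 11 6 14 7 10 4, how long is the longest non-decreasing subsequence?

Scanning left to right, the best length ending at each element is: 2→1, 16→2, 7→2, 5→2, 13→3, 16→4, 15→4, 10→3, 13→4, 11→4, 6→3, 14→5, 7→4, 10→5, 4→2.
So the longest non-decreasing subsequence has length 5, e.g. 2, 7, 13, 13, 14.

5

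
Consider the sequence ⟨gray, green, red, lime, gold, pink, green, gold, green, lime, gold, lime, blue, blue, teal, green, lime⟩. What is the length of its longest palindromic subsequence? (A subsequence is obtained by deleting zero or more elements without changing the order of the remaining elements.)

9

Using dp[i][j] = 2 + dp[i+1][j−1] if the ends match, else max(dp[i+1][j], dp[i][j−1]):
dp[1][17] = 9. A witness is green lime gold green gold green gold lime green at positions 2,4,5,7,8,9,11,12,16.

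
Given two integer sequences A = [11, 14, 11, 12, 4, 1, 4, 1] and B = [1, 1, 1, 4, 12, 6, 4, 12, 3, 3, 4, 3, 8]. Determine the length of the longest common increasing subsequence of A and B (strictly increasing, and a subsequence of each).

A longest common strictly increasing subsequence is 1, 4 (length 2); it appears in order in both A and B, and no longer such subsequence exists.

2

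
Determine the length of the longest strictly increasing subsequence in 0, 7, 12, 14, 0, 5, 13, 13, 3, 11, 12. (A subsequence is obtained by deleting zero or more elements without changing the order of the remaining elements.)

One longest increasing subsequence is 0, 7, 12, 14 (positions 1,2,3,4), of length 4; no longer one exists.

4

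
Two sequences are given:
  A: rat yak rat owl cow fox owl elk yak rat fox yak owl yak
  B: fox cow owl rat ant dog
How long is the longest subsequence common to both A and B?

3

A longest common subsequence is cow, owl, rat (length 3); the LCS DP confirms no longer common subsequence exists.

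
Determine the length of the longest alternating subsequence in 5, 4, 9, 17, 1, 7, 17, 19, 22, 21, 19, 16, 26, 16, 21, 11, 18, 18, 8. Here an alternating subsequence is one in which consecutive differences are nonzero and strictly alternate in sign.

Track the best alternating length ending on an up-step vs a down-step at each position: up/down = 1/1, 1/2, 3/1, 3/1, 1/4, 5/4, 5/1, 5/1, 5/1, 5/6, 5/6, 5/6, 7/1, 5/8, 9/8, 5/10, 11/10, 11/10, 5/12.
The maximum over both is 12; one such subsequence is 5, 4, 9, 1, 22, 21, 26, 16, 21, 11, 18, 8.

12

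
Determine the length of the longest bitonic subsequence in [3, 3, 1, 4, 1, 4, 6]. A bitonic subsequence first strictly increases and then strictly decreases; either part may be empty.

3

One longest bitonic subsequence is 3, 4, 1 (positions 1,4,5): it rises to 4 then falls. Length 3 is optimal.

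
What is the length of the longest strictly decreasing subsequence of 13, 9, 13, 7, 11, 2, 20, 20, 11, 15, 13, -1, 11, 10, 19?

5

One longest decreasing subsequence is 13, 9, 7, 2, -1 (positions 1,2,4,6,12), of length 5; no longer one exists.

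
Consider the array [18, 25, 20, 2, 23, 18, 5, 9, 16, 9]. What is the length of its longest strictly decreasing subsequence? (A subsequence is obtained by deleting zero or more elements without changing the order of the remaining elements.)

One longest decreasing subsequence is 25, 20, 18, 16, 9 (positions 2,3,6,9,10), of length 5; no longer one exists.

5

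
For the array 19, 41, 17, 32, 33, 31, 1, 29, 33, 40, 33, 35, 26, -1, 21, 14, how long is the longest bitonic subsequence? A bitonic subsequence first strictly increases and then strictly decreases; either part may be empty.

8

Let inc[i] be the LIS ending at i and dec[i] the longest strictly decreasing subsequence starting at i. inc = [1, 2, 1, 2, 3, 2, 1, 2, 3, 4, 3, 4, 2, 1, 2, 2], dec = [4, 7, 3, 6, 6, 5, 2, 4, 4, 5, 4, 4, 3, 1, 2, 1].
max_i inc[i]+dec[i]−1 = 8, with one witness 19, 41, 33, 31, 29, 26, 21, 14.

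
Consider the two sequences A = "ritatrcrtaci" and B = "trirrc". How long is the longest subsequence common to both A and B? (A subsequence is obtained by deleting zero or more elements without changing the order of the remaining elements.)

5

Backtracking the LCS table gives one alignment: r (A1,B2) → i (A2,B3) → r (A6,B4) → r (A8,B5) → c (A11,B6).
So the longest common subsequence has length 5.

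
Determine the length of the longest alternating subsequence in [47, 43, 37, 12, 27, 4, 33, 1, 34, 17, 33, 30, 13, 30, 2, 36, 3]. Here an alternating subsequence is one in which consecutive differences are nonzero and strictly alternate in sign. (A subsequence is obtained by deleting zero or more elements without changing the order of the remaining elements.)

A longest alternating subsequence is 47, 12, 27, 4, 33, 1, 34, 17, 33, 13, 30, 2, 36, 3 (positions 1,4,5,6,7,8,9,10,11,13,14,15,16,17); its 13 consecutive differences strictly alternate in sign, and length 14 is optimal.

14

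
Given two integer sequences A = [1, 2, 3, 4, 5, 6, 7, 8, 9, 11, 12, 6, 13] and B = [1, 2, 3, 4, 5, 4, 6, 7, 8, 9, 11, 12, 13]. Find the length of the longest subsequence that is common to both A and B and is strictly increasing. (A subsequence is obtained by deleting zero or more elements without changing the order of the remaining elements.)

For each value that appears in both, track the longest common increasing run ending there.
The best achievable length is 12; one witness is 1, 2, 3, 4, 5, 6, 7, 8, 9, 11, 12, 13 (A-positions 1,2,3,4,5,6,7,8,9,10,11,13, B-positions 1,2,3,4,5,7,8,9,10,11,12,13).

12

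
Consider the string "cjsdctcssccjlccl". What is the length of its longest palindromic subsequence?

Using dp[i][j] = 2 + dp[i+1][j−1] if the ends match, else max(dp[i+1][j], dp[i][j−1]):
dp[1][16] = 10. A witness is cjccssccjc at positions 1,2,5,7,8,9,10,11,12,15.

10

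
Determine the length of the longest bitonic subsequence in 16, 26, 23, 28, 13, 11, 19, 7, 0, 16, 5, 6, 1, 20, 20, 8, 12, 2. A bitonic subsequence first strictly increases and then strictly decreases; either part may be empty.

8

Let inc[i] be the LIS ending at i and dec[i] the longest strictly decreasing subsequence starting at i. inc = [1, 2, 2, 3, 1, 1, 2, 1, 1, 2, 2, 3, 2, 4, 4, 4, 5, 3], dec = [6, 7, 6, 6, 5, 4, 4, 3, 1, 3, 2, 2, 1, 3, 3, 2, 2, 1].
max_i inc[i]+dec[i]−1 = 8, with one witness 16, 26, 23, 13, 11, 7, 6, 2.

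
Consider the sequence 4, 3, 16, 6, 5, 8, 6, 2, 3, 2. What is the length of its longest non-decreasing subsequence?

3

One longest non-decreasing subsequence is 4, 6, 8 (positions 1,4,6), of length 3; no longer one exists.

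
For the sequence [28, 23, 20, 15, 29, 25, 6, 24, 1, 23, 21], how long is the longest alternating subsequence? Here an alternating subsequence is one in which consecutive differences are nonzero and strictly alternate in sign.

A longest alternating subsequence is 28, 23, 29, 6, 24, 1, 23, 21 (positions 1,2,5,7,8,9,10,11); its 7 consecutive differences strictly alternate in sign, and length 8 is optimal.

8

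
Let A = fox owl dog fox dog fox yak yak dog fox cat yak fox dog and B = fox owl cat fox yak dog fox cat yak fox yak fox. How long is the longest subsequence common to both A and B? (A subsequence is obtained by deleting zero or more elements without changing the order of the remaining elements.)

Backtracking the LCS table gives one alignment: fox (A1,B1) → owl (A2,B2) → fox (A4,B4) → dog (A5,B6) → fox (A6,B7) → yak (A8,B9) → fox (A10,B10) → yak (A12,B11) → fox (A13,B12).
So the longest common subsequence has length 9.

9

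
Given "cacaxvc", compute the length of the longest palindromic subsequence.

5

Using dp[i][j] = 2 + dp[i+1][j−1] if the ends match, else max(dp[i+1][j], dp[i][j−1]):
dp[1][7] = 5. A witness is cacac at positions 1,2,3,4,7.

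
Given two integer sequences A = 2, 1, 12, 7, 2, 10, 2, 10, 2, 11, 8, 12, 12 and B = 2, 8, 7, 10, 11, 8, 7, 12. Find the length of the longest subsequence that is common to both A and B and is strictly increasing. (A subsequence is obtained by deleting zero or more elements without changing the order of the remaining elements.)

A longest common strictly increasing subsequence is 2, 7, 10, 11, 12 (length 5); it appears in order in both A and B, and no longer such subsequence exists.

5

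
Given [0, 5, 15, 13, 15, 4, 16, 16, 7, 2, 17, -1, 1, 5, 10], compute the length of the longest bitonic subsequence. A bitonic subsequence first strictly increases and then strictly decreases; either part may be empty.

8

Let inc[i] be the LIS ending at i and dec[i] the longest strictly decreasing subsequence starting at i. inc = [1, 2, 3, 3, 4, 2, 5, 5, 3, 2, 6, 1, 2, 3, 4], dec = [2, 4, 5, 4, 4, 3, 4, 4, 3, 2, 2, 1, 1, 1, 1].
max_i inc[i]+dec[i]−1 = 8, with one witness 0, 5, 13, 15, 16, 7, 2, 1.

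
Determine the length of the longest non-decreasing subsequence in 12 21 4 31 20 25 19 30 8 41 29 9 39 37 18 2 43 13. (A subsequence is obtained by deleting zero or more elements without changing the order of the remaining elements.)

Scanning left to right, the best length ending at each element is: 12→1, 21→2, 4→1, 31→3, 20→2, 25→3, 19→2, 30→4, 8→2, 41→5, 29→4, 9→3, 39→5, 37→5, 18→4, 2→1, 43→6, 13→4.
So the longest non-decreasing subsequence has length 6, e.g. 12, 21, 25, 30, 41, 43.

6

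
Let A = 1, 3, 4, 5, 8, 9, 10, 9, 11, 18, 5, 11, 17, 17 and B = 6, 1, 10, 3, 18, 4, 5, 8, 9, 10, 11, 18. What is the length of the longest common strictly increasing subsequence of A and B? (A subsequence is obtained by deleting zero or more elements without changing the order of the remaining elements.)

For each value that appears in both, track the longest common increasing run ending there.
The best achievable length is 9; one witness is 1, 3, 4, 5, 8, 9, 10, 11, 18 (A-positions 1,2,3,4,5,6,7,9,10, B-positions 2,4,6,7,8,9,10,11,12).

9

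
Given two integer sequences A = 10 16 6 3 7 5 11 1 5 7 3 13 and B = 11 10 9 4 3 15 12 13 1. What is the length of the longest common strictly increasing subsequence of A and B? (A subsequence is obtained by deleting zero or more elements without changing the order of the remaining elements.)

2

For each value that appears in both, track the longest common increasing run ending there.
The best achievable length is 2; one witness is 11, 13 (A-positions 7,12, B-positions 1,8).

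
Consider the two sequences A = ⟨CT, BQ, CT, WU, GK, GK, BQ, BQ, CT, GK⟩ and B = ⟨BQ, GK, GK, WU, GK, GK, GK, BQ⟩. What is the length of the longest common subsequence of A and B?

Backtracking the LCS table gives one alignment: BQ (A2,B1) → WU (A4,B4) → GK (A5,B6) → GK (A6,B7) → BQ (A8,B8).
So the longest common subsequence has length 5.

5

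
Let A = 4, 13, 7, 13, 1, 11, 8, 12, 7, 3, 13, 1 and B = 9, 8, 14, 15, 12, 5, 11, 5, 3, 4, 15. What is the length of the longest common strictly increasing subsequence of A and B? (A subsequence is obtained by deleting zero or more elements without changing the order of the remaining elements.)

For each value that appears in both, track the longest common increasing run ending there.
The best achievable length is 2; one witness is 8, 12 (A-positions 7,8, B-positions 2,5).

2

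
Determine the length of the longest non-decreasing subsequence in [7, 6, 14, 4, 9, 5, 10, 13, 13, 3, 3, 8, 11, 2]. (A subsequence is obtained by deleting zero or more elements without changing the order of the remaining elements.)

5

Let dp[i] be the longest non-decreasing subsequence ending at position i. Then dp = [1, 1, 2, 1, 2, 2, 3, 4, 5, 1, 2, 3, 4, 1].
The maximum is 5; one witness is 7, 9, 10, 13, 13 at positions 1,5,7,8,9.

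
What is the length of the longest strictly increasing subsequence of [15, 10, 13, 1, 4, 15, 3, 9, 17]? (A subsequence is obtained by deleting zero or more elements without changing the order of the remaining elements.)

4

Let dp[i] be the longest increasing subsequence ending at position i. Then dp = [1, 1, 2, 1, 2, 3, 2, 3, 4].
The maximum is 4; one witness is 10, 13, 15, 17 at positions 2,3,6,9.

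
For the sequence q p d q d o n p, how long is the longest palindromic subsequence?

One longest palindromic subsequence is pdqdp (positions 2,3,4,5,8); it reads the same forward and backward, and the interval DP gives dp[1][8] = 5.

5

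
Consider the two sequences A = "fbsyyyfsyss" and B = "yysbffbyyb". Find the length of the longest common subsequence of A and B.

4

Backtracking the LCS table gives one alignment: f (A1,B6) → b (A2,B7) → y (A4,B8) → y (A5,B9).
So the longest common subsequence has length 4.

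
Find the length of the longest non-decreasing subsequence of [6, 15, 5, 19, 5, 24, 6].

4

Scanning left to right, the best length ending at each element is: 6→1, 15→2, 5→1, 19→3, 5→2, 24→4, 6→3.
So the longest non-decreasing subsequence has length 4, e.g. 6, 15, 19, 24.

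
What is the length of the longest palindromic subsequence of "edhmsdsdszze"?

One longest palindromic subsequence is esdsdse (positions 1,5,6,7,8,9,12); it reads the same forward and backward, and the interval DP gives dp[1][12] = 7.

7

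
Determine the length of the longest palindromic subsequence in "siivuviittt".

Using dp[i][j] = 2 + dp[i+1][j−1] if the ends match, else max(dp[i+1][j], dp[i][j−1]):
dp[1][11] = 7. A witness is iivuvii at positions 2,3,4,5,6,7,8.

7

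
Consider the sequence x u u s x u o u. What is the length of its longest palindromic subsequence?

5

One longest palindromic subsequence is uuxuu (positions 2,3,5,6,8); it reads the same forward and backward, and the interval DP gives dp[1][8] = 5.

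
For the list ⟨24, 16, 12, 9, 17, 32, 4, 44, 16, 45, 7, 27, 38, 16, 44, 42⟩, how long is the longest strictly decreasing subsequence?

Let dp[i] be the longest decreasing subsequence ending at position i. Then dp = [1, 2, 3, 4, 2, 1, 5, 1, 3, 1, 5, 2, 2, 3, 2, 3].
The maximum is 5; one witness is 24, 16, 12, 9, 4 at positions 1,2,3,4,7.

5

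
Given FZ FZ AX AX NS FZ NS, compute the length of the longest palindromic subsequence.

4

Using dp[i][j] = 2 + dp[i+1][j−1] if the ends match, else max(dp[i+1][j], dp[i][j−1]):
dp[1][7] = 4. A witness is FZ AX AX FZ at positions 2,3,4,6.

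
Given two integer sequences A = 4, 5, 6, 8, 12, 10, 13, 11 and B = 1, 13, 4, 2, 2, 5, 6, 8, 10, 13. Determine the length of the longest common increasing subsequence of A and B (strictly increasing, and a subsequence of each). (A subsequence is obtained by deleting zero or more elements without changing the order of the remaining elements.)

A longest common strictly increasing subsequence is 4, 5, 6, 8, 10, 13 (length 6); it appears in order in both A and B, and no longer such subsequence exists.

6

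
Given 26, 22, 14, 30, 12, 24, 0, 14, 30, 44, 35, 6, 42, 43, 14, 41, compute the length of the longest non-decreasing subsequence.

Let dp[i] be the longest non-decreasing subsequence ending at position i. Then dp = [1, 1, 1, 2, 1, 2, 1, 2, 3, 4, 4, 2, 5, 6, 3, 5].
The maximum is 6; one witness is 26, 30, 30, 35, 42, 43 at positions 1,4,9,11,13,14.

6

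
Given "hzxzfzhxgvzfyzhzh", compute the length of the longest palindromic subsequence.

11

Using dp[i][j] = 2 + dp[i+1][j−1] if the ends match, else max(dp[i+1][j], dp[i][j−1]):
dp[1][17] = 11. A witness is hzzfzvzfzzh at positions 1,2,4,5,6,10,11,12,14,16,17.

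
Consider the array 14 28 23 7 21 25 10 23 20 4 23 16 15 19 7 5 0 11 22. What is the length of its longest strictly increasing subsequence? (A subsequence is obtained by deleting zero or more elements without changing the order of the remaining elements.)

Let dp[i] be the longest increasing subsequence ending at position i. Then dp = [1, 2, 2, 1, 2, 3, 2, 3, 3, 1, 4, 3, 3, 4, 2, 2, 1, 3, 5].
The maximum is 5; one witness is 7, 10, 16, 19, 22 at positions 4,7,12,14,19.

5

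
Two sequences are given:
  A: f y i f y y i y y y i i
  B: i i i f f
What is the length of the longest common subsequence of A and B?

3

A longest common subsequence is iii (length 3); the LCS DP confirms no longer common subsequence exists.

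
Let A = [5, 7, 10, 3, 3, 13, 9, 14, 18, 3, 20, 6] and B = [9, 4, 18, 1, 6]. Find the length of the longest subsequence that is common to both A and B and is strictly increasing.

For each value that appears in both, track the longest common increasing run ending there.
The best achievable length is 2; one witness is 9, 18 (A-positions 7,9, B-positions 1,3).

2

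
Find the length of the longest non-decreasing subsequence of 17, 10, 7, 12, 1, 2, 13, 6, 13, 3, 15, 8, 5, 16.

Let dp[i] be the longest non-decreasing subsequence ending at position i. Then dp = [1, 1, 1, 2, 1, 2, 3, 3, 4, 3, 5, 4, 4, 6].
The maximum is 6; one witness is 10, 12, 13, 13, 15, 16 at positions 2,4,7,9,11,14.

6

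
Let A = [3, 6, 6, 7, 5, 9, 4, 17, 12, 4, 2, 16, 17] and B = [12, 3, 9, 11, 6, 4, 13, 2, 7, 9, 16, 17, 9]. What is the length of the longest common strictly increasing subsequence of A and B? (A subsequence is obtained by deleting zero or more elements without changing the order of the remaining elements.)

For each value that appears in both, track the longest common increasing run ending there.
The best achievable length is 6; one witness is 3, 6, 7, 9, 16, 17 (A-positions 1,2,4,6,12,13, B-positions 2,5,9,10,11,12).

6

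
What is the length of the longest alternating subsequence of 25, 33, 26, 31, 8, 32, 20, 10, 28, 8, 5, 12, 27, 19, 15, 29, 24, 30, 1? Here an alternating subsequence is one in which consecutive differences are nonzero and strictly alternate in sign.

Track the best alternating length ending on an up-step vs a down-step at each position: up/down = 1/1, 2/1, 2/3, 4/3, 1/5, 6/3, 6/7, 6/7, 8/7, 1/9, 1/9, 10/9, 10/9, 10/11, 10/11, 12/7, 12/13, 14/7, 1/15.
The maximum over both is 15; one such subsequence is 25, 33, 26, 31, 8, 32, 20, 28, 8, 27, 19, 29, 24, 30, 1.

15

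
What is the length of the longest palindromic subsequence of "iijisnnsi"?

One longest palindromic subsequence is isnnsi (positions 1,5,6,7,8,9); it reads the same forward and backward, and the interval DP gives dp[1][9] = 6.

6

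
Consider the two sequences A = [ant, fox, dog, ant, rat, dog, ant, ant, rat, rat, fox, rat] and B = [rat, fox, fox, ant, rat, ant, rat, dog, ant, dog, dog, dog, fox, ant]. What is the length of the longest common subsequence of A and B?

A longest common subsequence is ant, ant, rat, dog, ant, ant (length 6); the LCS DP confirms no longer common subsequence exists.

6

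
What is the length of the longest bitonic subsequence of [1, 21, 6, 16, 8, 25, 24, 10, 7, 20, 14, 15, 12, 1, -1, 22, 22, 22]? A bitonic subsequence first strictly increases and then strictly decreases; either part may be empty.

One longest bitonic subsequence is 1, 6, 16, 25, 24, 20, 15, 12, 1, -1 (positions 1,3,4,6,7,10,12,13,14,15): it rises to 25 then falls. Length 10 is optimal.

10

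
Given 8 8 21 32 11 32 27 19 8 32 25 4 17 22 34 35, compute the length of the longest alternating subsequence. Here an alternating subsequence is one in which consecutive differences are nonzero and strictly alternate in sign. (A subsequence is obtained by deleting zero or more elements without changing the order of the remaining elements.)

A longest alternating subsequence is 8, 21, 11, 32, 27, 32, 4, 17 (positions 1,3,5,6,7,10,12,13); its 7 consecutive differences strictly alternate in sign, and length 8 is optimal.

8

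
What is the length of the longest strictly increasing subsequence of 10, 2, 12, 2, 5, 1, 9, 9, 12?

Scanning left to right, the best length ending at each element is: 10→1, 2→1, 12→2, 2→1, 5→2, 1→1, 9→3, 9→3, 12→4.
So the longest increasing subsequence has length 4, e.g. 2, 5, 9, 12.

4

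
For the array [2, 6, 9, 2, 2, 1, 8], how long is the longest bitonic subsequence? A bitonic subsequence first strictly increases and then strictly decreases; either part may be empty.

5

One longest bitonic subsequence is 2, 6, 9, 2, 1 (positions 1,2,3,5,6): it rises to 9 then falls. Length 5 is optimal.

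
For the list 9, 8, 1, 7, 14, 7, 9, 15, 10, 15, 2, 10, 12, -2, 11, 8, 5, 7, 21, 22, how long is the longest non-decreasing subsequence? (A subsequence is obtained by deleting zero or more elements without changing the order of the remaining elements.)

9

Scanning left to right, the best length ending at each element is: 9→1, 8→1, 1→1, 7→2, 14→3, 7→3, 9→4, 15→5, 10→5, 15→6, 2→2, 10→6, 12→7, -2→1, 11→7, 8→4, 5→3, 7→4, 21→8, 22→9.
So the longest non-decreasing subsequence has length 9, e.g. 1, 7, 7, 9, 10, 10, 12, 21, 22.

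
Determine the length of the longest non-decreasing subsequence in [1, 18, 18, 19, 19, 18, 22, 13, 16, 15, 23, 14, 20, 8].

7

Let dp[i] be the longest non-decreasing subsequence ending at position i. Then dp = [1, 2, 3, 4, 5, 4, 6, 2, 3, 3, 7, 3, 6, 2].
The maximum is 7; one witness is 1, 18, 18, 19, 19, 22, 23 at positions 1,2,3,4,5,7,11.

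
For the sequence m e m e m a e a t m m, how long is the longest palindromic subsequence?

One longest palindromic subsequence is mmaeamm (positions 1,3,6,7,8,10,11); it reads the same forward and backward, and the interval DP gives dp[1][11] = 7.

7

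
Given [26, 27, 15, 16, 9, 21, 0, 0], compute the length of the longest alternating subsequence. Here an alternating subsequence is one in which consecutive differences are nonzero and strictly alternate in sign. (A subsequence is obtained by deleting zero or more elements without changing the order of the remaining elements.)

7

Track the best alternating length ending on an up-step vs a down-step at each position: up/down = 1/1, 2/1, 1/3, 4/3, 1/5, 6/3, 1/7, 1/7.
The maximum over both is 7; one such subsequence is 26, 27, 15, 16, 9, 21, 0.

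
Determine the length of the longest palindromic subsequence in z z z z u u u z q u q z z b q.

One longest palindromic subsequence is zzzuuuzzz (positions 2,3,4,5,6,7,8,12,13); it reads the same forward and backward, and the interval DP gives dp[1][15] = 9.

9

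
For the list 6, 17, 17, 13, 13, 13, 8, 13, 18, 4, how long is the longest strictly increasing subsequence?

Let dp[i] be the longest increasing subsequence ending at position i. Then dp = [1, 2, 2, 2, 2, 2, 2, 3, 4, 1].
The maximum is 4; one witness is 6, 8, 13, 18 at positions 1,7,8,9.

4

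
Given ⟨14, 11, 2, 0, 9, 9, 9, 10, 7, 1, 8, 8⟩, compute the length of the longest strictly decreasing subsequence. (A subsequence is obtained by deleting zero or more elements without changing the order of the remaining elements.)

Let dp[i] be the longest decreasing subsequence ending at position i. Then dp = [1, 2, 3, 4, 3, 3, 3, 3, 4, 5, 4, 4].
The maximum is 5; one witness is 14, 11, 9, 7, 1 at positions 1,2,5,9,10.

5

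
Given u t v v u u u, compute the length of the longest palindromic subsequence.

Using dp[i][j] = 2 + dp[i+1][j−1] if the ends match, else max(dp[i+1][j], dp[i][j−1]):
dp[1][7] = 4. A witness is uuuu at positions 1,5,6,7.

4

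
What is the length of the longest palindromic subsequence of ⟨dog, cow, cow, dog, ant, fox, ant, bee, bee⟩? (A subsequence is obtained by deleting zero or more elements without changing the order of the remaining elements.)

4

One longest palindromic subsequence is dog cow cow dog (positions 1,2,3,4); it reads the same forward and backward, and the interval DP gives dp[1][9] = 4.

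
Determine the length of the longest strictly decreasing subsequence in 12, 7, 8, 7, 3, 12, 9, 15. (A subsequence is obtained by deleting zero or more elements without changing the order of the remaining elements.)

Scanning left to right, the best length ending at each element is: 12→1, 7→2, 8→2, 7→3, 3→4, 12→1, 9→2, 15→1.
So the longest decreasing subsequence has length 4, e.g. 12, 8, 7, 3.

4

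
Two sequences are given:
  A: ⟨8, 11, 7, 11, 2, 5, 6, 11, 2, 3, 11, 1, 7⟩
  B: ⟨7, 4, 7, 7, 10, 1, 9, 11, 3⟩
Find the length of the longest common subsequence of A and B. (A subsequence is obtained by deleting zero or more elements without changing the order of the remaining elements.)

A longest common subsequence is 7, 11, 3 (length 3); the LCS DP confirms no longer common subsequence exists.

3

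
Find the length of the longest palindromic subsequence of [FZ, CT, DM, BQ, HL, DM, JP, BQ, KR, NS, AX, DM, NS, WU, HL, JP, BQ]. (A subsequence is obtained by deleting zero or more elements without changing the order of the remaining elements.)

7

Using dp[i][j] = 2 + dp[i+1][j−1] if the ends match, else max(dp[i+1][j], dp[i][j−1]):
dp[1][17] = 7. A witness is BQ JP NS DM NS JP BQ at positions 4,7,10,12,13,16,17.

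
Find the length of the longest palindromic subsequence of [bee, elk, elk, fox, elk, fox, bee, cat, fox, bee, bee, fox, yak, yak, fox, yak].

7

One longest palindromic subsequence is fox fox bee bee bee fox fox (positions 4,6,7,10,11,12,15); it reads the same forward and backward, and the interval DP gives dp[1][16] = 7.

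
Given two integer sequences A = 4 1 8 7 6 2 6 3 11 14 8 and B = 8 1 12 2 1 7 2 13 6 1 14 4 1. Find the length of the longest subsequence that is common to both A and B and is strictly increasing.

4

A longest common strictly increasing subsequence is 1, 2, 6, 14 (length 4); it appears in order in both A and B, and no longer such subsequence exists.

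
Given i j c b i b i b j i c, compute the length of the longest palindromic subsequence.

9

One longest palindromic subsequence is ijbibibji (positions 1,2,4,5,6,7,8,9,10); it reads the same forward and backward, and the interval DP gives dp[1][11] = 9.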